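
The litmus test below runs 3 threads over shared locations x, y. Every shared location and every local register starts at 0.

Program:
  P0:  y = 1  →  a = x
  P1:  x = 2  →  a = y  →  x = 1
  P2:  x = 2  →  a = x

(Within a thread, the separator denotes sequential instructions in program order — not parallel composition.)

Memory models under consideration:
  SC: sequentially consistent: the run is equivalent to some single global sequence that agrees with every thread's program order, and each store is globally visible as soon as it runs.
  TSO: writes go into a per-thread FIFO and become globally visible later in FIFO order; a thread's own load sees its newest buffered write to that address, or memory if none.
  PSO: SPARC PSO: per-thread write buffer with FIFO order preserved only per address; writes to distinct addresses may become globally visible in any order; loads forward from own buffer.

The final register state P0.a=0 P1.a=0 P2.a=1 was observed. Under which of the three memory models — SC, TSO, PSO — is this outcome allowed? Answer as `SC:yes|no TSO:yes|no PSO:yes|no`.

SC:no TSO:yes PSO:yes

outcome vector order: (P0.a,P1.a,P2.a)
[SC] allowed = {<0 1 1>, <0 1 2>, <1 0 1>, <1 0 2>, <1 1 1>, <1 1 2>, <2 0 1>, <2 0 2>, <2 1 1>, <2 1 2>}
[TSO] allowed = {<0 0 1>, <0 0 2>, <0 1 1>, <0 1 2>, <1 0 1>, <1 0 2>, <1 1 1>, <1 1 2>, <2 0 1>, <2 0 2>, <2 1 1>, <2 1 2>}
[PSO] allowed = {<0 0 1>, <0 0 2>, <0 1 1>, <0 1 2>, <1 0 1>, <1 0 2>, <1 1 1>, <1 1 2>, <2 0 1>, <2 0 2>, <2 1 1>, <2 1 2>}
target <0 0 1> ∈ {TSO,PSO}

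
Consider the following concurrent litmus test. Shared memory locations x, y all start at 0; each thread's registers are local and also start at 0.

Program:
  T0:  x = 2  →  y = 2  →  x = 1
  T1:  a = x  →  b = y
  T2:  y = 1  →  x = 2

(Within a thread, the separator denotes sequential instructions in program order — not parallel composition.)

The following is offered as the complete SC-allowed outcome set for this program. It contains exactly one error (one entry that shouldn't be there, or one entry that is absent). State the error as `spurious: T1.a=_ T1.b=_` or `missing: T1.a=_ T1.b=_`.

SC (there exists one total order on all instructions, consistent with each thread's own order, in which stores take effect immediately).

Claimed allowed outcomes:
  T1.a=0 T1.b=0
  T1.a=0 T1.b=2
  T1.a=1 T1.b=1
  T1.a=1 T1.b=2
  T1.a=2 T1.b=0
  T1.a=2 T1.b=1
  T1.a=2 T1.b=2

missing: T1.a=0 T1.b=1

outcome vector order: (T1.a,T1.b)
SC: 8 outcomes — {(0,0) (0,1) (0,2) (1,1) (1,2) (2,0) (2,1) (2,2)}
SC∖claimed = {(0,1)}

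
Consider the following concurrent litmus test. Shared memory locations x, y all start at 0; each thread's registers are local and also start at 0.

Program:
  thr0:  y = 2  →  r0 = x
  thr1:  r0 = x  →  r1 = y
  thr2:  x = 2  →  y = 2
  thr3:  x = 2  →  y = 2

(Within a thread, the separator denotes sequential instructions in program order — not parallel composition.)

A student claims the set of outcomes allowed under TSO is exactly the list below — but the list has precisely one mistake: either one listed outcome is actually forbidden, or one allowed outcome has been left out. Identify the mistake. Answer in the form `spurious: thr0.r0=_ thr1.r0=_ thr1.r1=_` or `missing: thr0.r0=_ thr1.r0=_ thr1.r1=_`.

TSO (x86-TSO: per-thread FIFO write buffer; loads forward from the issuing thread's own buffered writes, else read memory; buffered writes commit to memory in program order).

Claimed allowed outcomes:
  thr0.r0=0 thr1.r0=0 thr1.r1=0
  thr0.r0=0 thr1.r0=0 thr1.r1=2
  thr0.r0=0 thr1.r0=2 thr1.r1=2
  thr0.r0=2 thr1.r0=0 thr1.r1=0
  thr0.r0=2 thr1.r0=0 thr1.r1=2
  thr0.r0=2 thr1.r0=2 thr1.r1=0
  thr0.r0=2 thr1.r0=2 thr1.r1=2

outcome vector order: (thr0.r0,thr1.r0,thr1.r1)
[TSO] allowed = {0/0/0 0/0/2 0/2/0 0/2/2 2/0/0 2/0/2 2/2/0 2/2/2}
TSO∖claimed = {0/2/0}

missing: thr0.r0=0 thr1.r0=2 thr1.r1=0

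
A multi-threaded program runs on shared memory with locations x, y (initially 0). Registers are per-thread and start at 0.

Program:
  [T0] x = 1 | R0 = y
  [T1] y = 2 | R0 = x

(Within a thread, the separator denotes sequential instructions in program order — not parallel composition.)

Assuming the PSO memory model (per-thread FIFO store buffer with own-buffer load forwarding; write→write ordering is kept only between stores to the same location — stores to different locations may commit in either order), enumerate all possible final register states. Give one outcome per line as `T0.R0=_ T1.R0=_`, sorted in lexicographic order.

outcome vector order: (T0.R0,T1.R0)
|PSO outcomes| = 4

T0.R0=0 T1.R0=0
T0.R0=0 T1.R0=1
T0.R0=2 T1.R0=0
T0.R0=2 T1.R0=1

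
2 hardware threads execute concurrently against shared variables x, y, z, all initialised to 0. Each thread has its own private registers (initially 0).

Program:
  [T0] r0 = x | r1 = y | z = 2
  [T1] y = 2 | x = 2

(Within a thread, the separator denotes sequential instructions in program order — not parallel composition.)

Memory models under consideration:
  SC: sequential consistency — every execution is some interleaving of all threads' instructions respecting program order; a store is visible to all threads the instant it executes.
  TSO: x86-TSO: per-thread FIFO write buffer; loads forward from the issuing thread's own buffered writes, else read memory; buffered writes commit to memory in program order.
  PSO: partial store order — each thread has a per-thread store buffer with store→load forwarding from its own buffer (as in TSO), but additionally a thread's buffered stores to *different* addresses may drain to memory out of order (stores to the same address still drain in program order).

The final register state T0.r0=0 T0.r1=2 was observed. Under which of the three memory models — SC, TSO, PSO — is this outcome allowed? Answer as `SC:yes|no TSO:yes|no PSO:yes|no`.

SC:yes TSO:yes PSO:yes

outcome vector order: (T0.r0,T0.r1)
under SC → 0/0 0/2 2/2
under TSO → 0/0 0/2 2/2
under PSO → 0/0 0/2 2/0 2/2
target 0/2 ∈ {SC,TSO,PSO}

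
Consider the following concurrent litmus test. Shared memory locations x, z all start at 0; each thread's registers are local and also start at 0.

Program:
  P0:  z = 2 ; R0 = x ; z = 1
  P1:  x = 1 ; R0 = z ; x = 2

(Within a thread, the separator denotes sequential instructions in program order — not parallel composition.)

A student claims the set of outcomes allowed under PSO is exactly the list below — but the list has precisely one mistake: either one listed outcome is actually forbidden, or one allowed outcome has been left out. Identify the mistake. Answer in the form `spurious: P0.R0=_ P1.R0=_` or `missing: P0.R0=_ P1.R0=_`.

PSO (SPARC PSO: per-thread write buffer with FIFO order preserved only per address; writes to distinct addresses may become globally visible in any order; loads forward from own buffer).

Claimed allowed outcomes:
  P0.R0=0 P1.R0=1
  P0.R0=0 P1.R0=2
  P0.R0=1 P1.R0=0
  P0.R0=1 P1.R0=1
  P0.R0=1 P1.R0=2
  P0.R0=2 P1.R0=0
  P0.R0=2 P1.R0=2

missing: P0.R0=0 P1.R0=0

outcome vector order: (P0.R0,P1.R0)
PSO: 8 outcomes — {<0 0>; <0 1>; <0 2>; <1 0>; <1 1>; <1 2>; <2 0>; <2 2>}
PSO∖claimed = {<0 0>}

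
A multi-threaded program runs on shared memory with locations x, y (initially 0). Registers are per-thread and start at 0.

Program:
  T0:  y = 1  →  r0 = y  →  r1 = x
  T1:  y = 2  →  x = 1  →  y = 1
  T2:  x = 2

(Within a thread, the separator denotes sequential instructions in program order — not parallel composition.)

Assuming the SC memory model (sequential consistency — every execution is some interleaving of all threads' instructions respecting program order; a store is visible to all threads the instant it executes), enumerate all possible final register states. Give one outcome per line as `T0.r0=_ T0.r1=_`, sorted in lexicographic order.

outcome vector order: (T0.r0,T0.r1)
|SC outcomes| = 6

T0.r0=1 T0.r1=0
T0.r0=1 T0.r1=1
T0.r0=1 T0.r1=2
T0.r0=2 T0.r1=0
T0.r0=2 T0.r1=1
T0.r0=2 T0.r1=2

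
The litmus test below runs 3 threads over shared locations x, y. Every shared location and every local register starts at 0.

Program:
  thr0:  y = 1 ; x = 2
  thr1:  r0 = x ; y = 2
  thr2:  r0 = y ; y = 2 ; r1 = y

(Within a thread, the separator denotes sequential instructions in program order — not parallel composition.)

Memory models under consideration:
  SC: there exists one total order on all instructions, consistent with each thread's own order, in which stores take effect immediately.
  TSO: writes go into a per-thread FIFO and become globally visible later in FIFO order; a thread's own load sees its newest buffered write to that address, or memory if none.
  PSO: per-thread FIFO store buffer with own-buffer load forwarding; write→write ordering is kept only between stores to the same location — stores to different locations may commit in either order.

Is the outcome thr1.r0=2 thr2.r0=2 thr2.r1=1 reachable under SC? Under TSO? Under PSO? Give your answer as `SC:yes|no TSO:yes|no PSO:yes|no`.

SC:no TSO:no PSO:yes

outcome vector order: (thr1.r0,thr2.r0,thr2.r1)
[SC] allowed = {<0 0 1>, <0 0 2>, <0 1 2>, <0 2 1>, <0 2 2>, <2 0 1>, <2 0 2>, <2 1 2>, <2 2 2>}
[TSO] allowed = {<0 0 1>, <0 0 2>, <0 1 2>, <0 2 1>, <0 2 2>, <2 0 1>, <2 0 2>, <2 1 2>, <2 2 2>}
[PSO] allowed = {<0 0 1>, <0 0 2>, <0 1 2>, <0 2 1>, <0 2 2>, <2 0 1>, <2 0 2>, <2 1 2>, <2 2 1>, <2 2 2>}
target <2 2 1> ∈ {PSO}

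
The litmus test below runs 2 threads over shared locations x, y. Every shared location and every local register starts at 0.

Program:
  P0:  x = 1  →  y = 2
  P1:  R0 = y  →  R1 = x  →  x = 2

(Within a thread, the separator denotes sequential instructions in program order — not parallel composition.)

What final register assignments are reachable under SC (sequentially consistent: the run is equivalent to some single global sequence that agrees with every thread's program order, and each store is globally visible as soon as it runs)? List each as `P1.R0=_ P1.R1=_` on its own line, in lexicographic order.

outcome vector order: (P1.R0,P1.R1)
|SC outcomes| = 3

P1.R0=0 P1.R1=0
P1.R0=0 P1.R1=1
P1.R0=2 P1.R1=1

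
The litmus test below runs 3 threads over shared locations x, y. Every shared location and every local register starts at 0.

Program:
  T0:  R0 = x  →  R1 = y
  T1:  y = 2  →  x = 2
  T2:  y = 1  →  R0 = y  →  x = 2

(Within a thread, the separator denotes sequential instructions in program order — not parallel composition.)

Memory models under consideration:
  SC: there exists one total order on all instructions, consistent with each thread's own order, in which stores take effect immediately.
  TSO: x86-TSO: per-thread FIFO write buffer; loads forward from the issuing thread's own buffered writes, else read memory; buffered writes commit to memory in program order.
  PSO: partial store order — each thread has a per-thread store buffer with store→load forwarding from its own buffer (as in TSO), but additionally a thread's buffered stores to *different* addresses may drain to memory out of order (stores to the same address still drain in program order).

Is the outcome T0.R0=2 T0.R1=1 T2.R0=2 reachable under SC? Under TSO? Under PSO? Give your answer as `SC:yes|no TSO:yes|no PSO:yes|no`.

SC:no TSO:no PSO:yes

outcome vector order: (T0.R0,T0.R1,T2.R0)
under SC → 0/0/1; 0/0/2; 0/1/1; 0/1/2; 0/2/1; 0/2/2; 2/1/1; 2/2/1; 2/2/2
under TSO → 0/0/1; 0/0/2; 0/1/1; 0/1/2; 0/2/1; 0/2/2; 2/1/1; 2/2/1; 2/2/2
under PSO → 0/0/1; 0/0/2; 0/1/1; 0/1/2; 0/2/1; 0/2/2; 2/0/1; 2/0/2; 2/1/1; 2/1/2; 2/2/1; 2/2/2
target 2/1/2 ∈ {PSO}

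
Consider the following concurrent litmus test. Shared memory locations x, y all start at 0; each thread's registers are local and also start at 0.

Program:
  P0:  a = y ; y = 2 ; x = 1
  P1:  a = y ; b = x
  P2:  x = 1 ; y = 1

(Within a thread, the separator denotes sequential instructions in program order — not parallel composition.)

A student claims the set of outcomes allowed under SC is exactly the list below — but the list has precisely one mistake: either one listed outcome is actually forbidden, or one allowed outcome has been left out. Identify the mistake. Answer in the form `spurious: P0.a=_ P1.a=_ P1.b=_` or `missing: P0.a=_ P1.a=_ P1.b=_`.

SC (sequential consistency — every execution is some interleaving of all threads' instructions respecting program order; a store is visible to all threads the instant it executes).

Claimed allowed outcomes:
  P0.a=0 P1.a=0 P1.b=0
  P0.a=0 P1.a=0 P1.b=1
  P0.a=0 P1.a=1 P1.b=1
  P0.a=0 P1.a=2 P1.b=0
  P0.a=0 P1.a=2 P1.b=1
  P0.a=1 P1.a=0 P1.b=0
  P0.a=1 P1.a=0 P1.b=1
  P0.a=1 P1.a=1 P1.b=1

missing: P0.a=1 P1.a=2 P1.b=1

outcome vector order: (P0.a,P1.a,P1.b)
under SC → 000, 001, 011, 020, 021, 100, 101, 111, 121
SC∖claimed = {121}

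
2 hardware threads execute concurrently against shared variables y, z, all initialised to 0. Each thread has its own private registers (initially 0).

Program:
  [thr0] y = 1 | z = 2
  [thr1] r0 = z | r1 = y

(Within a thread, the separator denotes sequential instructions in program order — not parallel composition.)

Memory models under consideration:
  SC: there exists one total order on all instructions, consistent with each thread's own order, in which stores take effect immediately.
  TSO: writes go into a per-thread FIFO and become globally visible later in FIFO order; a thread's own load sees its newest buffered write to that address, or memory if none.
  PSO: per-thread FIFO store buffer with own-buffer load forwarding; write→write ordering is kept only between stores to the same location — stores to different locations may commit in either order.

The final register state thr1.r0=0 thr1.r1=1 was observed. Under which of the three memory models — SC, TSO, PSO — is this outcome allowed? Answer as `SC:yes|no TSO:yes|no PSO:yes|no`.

SC:yes TSO:yes PSO:yes

outcome vector order: (thr1.r0,thr1.r1)
[SC] allowed = {0/0 0/1 2/1}
[TSO] allowed = {0/0 0/1 2/1}
[PSO] allowed = {0/0 0/1 2/0 2/1}
target 0/1 ∈ {SC,TSO,PSO}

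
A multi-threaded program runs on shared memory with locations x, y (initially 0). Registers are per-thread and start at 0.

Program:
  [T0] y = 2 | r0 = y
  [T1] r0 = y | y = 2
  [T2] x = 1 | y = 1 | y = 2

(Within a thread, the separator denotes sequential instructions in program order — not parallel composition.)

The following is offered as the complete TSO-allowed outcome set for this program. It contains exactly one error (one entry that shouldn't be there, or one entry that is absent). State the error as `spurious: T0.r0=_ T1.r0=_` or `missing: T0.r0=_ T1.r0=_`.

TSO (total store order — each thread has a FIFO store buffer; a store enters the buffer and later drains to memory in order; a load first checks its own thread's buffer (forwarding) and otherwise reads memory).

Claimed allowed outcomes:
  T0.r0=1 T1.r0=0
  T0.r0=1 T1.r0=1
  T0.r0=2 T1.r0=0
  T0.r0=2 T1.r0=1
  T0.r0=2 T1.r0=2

missing: T0.r0=1 T1.r0=2

outcome vector order: (T0.r0,T1.r0)
TSO (6): (1,0), (1,1), (1,2), (2,0), (2,1), (2,2)
TSO∖claimed = {(1,2)}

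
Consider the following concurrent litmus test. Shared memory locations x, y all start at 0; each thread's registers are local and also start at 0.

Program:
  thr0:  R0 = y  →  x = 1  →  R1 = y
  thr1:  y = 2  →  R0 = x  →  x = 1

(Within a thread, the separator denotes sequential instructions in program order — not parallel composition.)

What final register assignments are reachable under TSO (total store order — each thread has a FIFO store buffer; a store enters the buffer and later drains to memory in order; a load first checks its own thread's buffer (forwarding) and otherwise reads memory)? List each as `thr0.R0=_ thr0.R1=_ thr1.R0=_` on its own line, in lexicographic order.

thr0.R0=0 thr0.R1=0 thr1.R0=0
thr0.R0=0 thr0.R1=0 thr1.R0=1
thr0.R0=0 thr0.R1=2 thr1.R0=0
thr0.R0=0 thr0.R1=2 thr1.R0=1
thr0.R0=2 thr0.R1=2 thr1.R0=0
thr0.R0=2 thr0.R1=2 thr1.R0=1

outcome vector order: (thr0.R0,thr0.R1,thr1.R0)
|TSO outcomes| = 6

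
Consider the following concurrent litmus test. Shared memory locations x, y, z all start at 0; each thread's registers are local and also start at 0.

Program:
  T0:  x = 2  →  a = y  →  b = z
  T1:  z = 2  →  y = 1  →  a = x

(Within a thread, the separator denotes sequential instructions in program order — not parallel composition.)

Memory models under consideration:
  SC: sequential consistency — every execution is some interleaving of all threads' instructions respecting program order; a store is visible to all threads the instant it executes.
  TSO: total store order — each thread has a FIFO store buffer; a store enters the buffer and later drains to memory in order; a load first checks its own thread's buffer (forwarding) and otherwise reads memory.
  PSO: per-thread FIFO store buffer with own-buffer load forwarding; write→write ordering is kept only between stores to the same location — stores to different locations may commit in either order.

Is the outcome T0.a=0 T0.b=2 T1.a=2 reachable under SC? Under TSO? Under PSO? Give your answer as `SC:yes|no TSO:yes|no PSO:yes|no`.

outcome vector order: (T0.a,T0.b,T1.a)
SC (4): <0 0 2>, <0 2 2>, <1 2 0>, <1 2 2>
TSO (6): <0 0 0>, <0 0 2>, <0 2 0>, <0 2 2>, <1 2 0>, <1 2 2>
PSO (8): <0 0 0>, <0 0 2>, <0 2 0>, <0 2 2>, <1 0 0>, <1 0 2>, <1 2 0>, <1 2 2>
target <0 2 2> ∈ {SC,TSO,PSO}

SC:yes TSO:yes PSO:yes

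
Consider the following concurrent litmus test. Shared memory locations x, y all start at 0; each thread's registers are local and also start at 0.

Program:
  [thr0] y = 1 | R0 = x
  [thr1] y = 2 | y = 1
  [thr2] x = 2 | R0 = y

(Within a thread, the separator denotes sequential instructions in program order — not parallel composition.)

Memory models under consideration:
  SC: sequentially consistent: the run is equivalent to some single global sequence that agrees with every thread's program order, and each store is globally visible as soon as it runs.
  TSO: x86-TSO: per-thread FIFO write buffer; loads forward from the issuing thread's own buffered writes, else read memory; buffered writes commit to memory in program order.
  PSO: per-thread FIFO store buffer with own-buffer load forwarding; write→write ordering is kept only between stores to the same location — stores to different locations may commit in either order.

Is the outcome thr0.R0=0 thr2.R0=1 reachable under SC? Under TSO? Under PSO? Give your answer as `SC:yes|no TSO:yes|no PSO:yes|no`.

outcome vector order: (thr0.R0,thr2.R0)
SC: 5 outcomes — {0/1 0/2 2/0 2/1 2/2}
TSO: 6 outcomes — {0/0 0/1 0/2 2/0 2/1 2/2}
PSO: 6 outcomes — {0/0 0/1 0/2 2/0 2/1 2/2}
target 0/1 ∈ {SC,TSO,PSO}

SC:yes TSO:yes PSO:yes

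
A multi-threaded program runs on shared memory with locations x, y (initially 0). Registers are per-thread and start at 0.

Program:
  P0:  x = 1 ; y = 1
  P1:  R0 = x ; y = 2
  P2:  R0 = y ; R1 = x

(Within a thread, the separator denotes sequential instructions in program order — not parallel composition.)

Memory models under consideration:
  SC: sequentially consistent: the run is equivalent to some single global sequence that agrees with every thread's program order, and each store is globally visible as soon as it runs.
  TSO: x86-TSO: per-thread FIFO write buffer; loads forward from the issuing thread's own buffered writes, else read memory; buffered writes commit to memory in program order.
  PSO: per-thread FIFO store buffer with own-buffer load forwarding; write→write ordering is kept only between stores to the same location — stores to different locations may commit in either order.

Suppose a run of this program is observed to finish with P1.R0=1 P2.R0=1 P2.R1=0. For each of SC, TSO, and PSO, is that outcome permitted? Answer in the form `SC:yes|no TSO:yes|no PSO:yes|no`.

outcome vector order: (P1.R0,P2.R0,P2.R1)
SC: 9 outcomes — {000 001 011 020 021 100 101 111 121}
TSO: 9 outcomes — {000 001 011 020 021 100 101 111 121}
PSO: 11 outcomes — {000 001 010 011 020 021 100 101 110 111 121}
target 110 ∈ {PSO}

SC:no TSO:no PSO:yes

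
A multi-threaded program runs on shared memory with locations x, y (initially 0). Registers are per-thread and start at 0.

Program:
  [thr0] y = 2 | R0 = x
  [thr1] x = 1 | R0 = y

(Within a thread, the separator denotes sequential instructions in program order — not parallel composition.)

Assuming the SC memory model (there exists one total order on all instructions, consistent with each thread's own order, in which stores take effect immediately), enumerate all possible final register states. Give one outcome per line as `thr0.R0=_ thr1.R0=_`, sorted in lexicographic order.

outcome vector order: (thr0.R0,thr1.R0)
|SC outcomes| = 3

thr0.R0=0 thr1.R0=2
thr0.R0=1 thr1.R0=0
thr0.R0=1 thr1.R0=2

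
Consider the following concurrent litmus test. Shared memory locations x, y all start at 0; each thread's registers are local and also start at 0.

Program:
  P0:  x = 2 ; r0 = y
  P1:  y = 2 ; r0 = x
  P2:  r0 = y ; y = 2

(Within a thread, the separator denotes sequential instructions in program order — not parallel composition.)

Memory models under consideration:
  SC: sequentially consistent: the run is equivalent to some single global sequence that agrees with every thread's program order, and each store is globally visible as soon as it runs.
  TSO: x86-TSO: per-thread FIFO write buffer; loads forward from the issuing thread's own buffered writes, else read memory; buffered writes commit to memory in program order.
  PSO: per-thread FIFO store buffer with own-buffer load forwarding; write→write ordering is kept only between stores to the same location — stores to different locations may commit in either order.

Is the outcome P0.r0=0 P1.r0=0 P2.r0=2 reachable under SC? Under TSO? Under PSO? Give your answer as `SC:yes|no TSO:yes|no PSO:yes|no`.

SC:no TSO:yes PSO:yes

outcome vector order: (P0.r0,P1.r0,P2.r0)
SC (6): 0/2/0, 0/2/2, 2/0/0, 2/0/2, 2/2/0, 2/2/2
TSO (8): 0/0/0, 0/0/2, 0/2/0, 0/2/2, 2/0/0, 2/0/2, 2/2/0, 2/2/2
PSO (8): 0/0/0, 0/0/2, 0/2/0, 0/2/2, 2/0/0, 2/0/2, 2/2/0, 2/2/2
target 0/0/2 ∈ {TSO,PSO}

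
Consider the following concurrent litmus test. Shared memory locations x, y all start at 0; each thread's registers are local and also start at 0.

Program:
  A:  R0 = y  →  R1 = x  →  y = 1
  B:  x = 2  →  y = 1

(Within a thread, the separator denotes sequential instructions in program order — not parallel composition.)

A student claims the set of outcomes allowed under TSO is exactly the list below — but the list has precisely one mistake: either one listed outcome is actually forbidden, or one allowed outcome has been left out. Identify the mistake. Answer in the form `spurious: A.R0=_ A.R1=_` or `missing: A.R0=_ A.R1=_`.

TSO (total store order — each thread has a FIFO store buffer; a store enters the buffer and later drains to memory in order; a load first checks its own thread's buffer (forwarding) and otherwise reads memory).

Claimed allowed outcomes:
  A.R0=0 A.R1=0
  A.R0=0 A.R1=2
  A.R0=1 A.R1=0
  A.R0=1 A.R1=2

outcome vector order: (A.R0,A.R1)
TSO: 3 outcomes — {(0,0), (0,2), (1,2)}
claimed∖TSO = {(1,0)}

spurious: A.R0=1 A.R1=0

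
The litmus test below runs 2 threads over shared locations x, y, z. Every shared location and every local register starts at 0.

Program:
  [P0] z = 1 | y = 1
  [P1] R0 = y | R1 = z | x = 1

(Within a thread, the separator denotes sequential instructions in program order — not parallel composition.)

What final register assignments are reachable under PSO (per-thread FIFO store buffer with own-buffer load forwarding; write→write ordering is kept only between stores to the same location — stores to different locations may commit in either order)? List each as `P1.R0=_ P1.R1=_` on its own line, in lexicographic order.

P1.R0=0 P1.R1=0
P1.R0=0 P1.R1=1
P1.R0=1 P1.R1=0
P1.R0=1 P1.R1=1

outcome vector order: (P1.R0,P1.R1)
|PSO outcomes| = 4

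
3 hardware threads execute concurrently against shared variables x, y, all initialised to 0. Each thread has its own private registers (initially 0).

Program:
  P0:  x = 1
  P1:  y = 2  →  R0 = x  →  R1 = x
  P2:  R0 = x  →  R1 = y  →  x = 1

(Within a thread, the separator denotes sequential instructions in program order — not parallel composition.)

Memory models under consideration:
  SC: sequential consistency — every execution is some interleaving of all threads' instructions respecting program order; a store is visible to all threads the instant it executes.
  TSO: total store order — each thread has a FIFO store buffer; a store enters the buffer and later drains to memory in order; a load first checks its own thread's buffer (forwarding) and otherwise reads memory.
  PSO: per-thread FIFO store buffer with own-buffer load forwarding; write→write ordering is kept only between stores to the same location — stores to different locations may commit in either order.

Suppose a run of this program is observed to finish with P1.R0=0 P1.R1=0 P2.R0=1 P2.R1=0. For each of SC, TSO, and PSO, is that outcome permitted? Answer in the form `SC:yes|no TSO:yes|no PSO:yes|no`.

SC:no TSO:yes PSO:yes

outcome vector order: (P1.R0,P1.R1,P2.R0,P2.R1)
[SC] allowed = {<0 0 0 0>; <0 0 0 2>; <0 0 1 2>; <0 1 0 0>; <0 1 0 2>; <0 1 1 2>; <1 1 0 0>; <1 1 0 2>; <1 1 1 0>; <1 1 1 2>}
[TSO] allowed = {<0 0 0 0>; <0 0 0 2>; <0 0 1 0>; <0 0 1 2>; <0 1 0 0>; <0 1 0 2>; <0 1 1 0>; <0 1 1 2>; <1 1 0 0>; <1 1 0 2>; <1 1 1 0>; <1 1 1 2>}
[PSO] allowed = {<0 0 0 0>; <0 0 0 2>; <0 0 1 0>; <0 0 1 2>; <0 1 0 0>; <0 1 0 2>; <0 1 1 0>; <0 1 1 2>; <1 1 0 0>; <1 1 0 2>; <1 1 1 0>; <1 1 1 2>}
target <0 0 1 0> ∈ {TSO,PSO}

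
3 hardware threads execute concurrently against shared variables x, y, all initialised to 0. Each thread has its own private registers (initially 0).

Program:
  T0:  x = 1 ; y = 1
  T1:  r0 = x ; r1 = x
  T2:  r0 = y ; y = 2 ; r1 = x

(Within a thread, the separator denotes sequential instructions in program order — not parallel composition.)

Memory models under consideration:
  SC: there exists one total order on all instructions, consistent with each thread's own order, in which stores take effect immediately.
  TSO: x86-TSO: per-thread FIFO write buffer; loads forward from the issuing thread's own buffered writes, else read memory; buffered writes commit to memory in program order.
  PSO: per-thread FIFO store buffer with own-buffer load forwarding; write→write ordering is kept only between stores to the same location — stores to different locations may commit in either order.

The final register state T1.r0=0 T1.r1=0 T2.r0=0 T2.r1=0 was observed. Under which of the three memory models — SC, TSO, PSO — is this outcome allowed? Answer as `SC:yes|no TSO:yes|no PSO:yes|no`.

outcome vector order: (T1.r0,T1.r1,T2.r0,T2.r1)
SC: 9 outcomes — {<0 0 0 0>, <0 0 0 1>, <0 0 1 1>, <0 1 0 0>, <0 1 0 1>, <0 1 1 1>, <1 1 0 0>, <1 1 0 1>, <1 1 1 1>}
TSO: 9 outcomes — {<0 0 0 0>, <0 0 0 1>, <0 0 1 1>, <0 1 0 0>, <0 1 0 1>, <0 1 1 1>, <1 1 0 0>, <1 1 0 1>, <1 1 1 1>}
PSO: 12 outcomes — {<0 0 0 0>, <0 0 0 1>, <0 0 1 0>, <0 0 1 1>, <0 1 0 0>, <0 1 0 1>, <0 1 1 0>, <0 1 1 1>, <1 1 0 0>, <1 1 0 1>, <1 1 1 0>, <1 1 1 1>}
target <0 0 0 0> ∈ {SC,TSO,PSO}

SC:yes TSO:yes PSO:yes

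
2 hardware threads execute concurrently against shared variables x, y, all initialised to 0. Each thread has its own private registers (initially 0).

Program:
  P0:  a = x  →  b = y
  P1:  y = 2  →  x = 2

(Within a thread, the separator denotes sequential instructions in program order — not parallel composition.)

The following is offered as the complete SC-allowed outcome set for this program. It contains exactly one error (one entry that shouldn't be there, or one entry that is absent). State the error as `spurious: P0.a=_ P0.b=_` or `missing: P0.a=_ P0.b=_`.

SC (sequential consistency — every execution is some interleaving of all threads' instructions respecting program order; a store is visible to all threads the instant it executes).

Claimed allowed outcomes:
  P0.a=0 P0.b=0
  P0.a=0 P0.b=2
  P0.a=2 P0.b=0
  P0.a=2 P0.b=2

outcome vector order: (P0.a,P0.b)
SC (3): 00; 02; 22
claimed∖SC = {20}

spurious: P0.a=2 P0.b=0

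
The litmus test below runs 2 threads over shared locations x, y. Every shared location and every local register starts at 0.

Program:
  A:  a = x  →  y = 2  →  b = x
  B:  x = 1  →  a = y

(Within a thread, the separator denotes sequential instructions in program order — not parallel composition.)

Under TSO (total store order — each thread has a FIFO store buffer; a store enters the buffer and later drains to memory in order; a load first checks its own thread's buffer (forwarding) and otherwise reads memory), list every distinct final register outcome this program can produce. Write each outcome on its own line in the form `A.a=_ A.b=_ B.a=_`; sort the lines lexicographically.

outcome vector order: (A.a,A.b,B.a)
|TSO outcomes| = 6

A.a=0 A.b=0 B.a=0
A.a=0 A.b=0 B.a=2
A.a=0 A.b=1 B.a=0
A.a=0 A.b=1 B.a=2
A.a=1 A.b=1 B.a=0
A.a=1 A.b=1 B.a=2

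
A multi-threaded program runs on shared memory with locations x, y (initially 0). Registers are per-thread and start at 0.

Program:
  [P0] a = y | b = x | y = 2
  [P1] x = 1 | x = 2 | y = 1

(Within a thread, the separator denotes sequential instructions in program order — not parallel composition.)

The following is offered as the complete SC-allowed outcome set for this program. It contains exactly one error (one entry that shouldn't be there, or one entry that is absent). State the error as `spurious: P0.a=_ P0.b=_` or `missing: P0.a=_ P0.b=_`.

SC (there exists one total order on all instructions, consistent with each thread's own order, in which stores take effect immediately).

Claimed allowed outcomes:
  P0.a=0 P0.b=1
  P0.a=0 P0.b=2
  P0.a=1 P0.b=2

missing: P0.a=0 P0.b=0

outcome vector order: (P0.a,P0.b)
under SC → 00, 01, 02, 12
SC∖claimed = {00}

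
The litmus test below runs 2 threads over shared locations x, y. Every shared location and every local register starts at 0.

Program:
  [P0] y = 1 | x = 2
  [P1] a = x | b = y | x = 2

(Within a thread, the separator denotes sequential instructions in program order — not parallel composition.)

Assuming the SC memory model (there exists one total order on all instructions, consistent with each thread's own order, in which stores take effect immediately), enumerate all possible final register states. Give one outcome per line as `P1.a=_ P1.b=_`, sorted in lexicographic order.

outcome vector order: (P1.a,P1.b)
|SC outcomes| = 3

P1.a=0 P1.b=0
P1.a=0 P1.b=1
P1.a=2 P1.b=1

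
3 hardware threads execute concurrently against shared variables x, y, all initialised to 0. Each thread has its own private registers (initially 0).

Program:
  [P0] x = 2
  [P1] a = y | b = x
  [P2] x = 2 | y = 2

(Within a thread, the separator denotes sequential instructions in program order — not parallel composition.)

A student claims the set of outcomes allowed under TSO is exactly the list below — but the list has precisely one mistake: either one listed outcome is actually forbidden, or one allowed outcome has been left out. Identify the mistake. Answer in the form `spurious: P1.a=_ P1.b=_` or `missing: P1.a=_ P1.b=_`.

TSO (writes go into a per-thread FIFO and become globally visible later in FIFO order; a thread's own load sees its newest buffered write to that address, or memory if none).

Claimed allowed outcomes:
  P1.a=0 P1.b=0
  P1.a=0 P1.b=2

missing: P1.a=2 P1.b=2

outcome vector order: (P1.a,P1.b)
TSO (3): <0 0>; <0 2>; <2 2>
TSO∖claimed = {<2 2>}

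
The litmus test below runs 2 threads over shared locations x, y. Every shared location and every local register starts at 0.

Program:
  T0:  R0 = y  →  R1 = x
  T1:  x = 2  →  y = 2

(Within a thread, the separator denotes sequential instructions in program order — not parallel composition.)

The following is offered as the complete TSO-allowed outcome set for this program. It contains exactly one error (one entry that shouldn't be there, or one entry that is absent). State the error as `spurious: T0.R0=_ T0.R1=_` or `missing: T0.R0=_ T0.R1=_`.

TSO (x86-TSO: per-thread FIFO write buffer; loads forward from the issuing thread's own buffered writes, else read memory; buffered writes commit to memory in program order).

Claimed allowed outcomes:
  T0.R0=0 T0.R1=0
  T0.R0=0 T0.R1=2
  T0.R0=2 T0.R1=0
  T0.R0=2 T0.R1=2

outcome vector order: (T0.R0,T0.R1)
TSO (3): <0 0>, <0 2>, <2 2>
claimed∖TSO = {<2 0>}

spurious: T0.R0=2 T0.R1=0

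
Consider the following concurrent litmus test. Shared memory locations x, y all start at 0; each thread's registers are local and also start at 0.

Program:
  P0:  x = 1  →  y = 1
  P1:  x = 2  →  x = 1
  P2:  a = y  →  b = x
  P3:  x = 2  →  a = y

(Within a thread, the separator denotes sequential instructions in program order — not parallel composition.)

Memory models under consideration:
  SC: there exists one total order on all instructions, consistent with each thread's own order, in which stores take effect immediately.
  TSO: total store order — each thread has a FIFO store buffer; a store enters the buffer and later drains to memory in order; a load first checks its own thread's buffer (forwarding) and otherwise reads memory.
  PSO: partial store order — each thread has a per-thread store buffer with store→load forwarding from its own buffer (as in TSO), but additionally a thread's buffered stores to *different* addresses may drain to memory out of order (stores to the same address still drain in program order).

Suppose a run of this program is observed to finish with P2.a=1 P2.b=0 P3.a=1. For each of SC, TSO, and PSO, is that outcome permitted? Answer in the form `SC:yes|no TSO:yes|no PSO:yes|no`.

outcome vector order: (P2.a,P2.b,P3.a)
[SC] allowed = {(0,0,0); (0,0,1); (0,1,0); (0,1,1); (0,2,0); (0,2,1); (1,1,0); (1,1,1); (1,2,0); (1,2,1)}
[TSO] allowed = {(0,0,0); (0,0,1); (0,1,0); (0,1,1); (0,2,0); (0,2,1); (1,1,0); (1,1,1); (1,2,0); (1,2,1)}
[PSO] allowed = {(0,0,0); (0,0,1); (0,1,0); (0,1,1); (0,2,0); (0,2,1); (1,0,0); (1,0,1); (1,1,0); (1,1,1); (1,2,0); (1,2,1)}
target (1,0,1) ∈ {PSO}

SC:no TSO:no PSO:yes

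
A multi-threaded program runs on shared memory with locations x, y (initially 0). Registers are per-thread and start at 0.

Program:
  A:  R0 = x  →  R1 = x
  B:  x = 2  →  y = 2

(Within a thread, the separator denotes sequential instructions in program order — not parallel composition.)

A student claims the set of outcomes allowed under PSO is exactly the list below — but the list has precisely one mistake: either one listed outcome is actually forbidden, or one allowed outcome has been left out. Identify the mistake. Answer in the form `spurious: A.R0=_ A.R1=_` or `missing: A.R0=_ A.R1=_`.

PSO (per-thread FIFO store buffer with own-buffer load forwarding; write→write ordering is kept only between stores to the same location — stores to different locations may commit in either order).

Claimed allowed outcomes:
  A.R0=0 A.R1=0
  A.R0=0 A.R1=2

outcome vector order: (A.R0,A.R1)
[PSO] allowed = {<0 0>; <0 2>; <2 2>}
PSO∖claimed = {<2 2>}

missing: A.R0=2 A.R1=2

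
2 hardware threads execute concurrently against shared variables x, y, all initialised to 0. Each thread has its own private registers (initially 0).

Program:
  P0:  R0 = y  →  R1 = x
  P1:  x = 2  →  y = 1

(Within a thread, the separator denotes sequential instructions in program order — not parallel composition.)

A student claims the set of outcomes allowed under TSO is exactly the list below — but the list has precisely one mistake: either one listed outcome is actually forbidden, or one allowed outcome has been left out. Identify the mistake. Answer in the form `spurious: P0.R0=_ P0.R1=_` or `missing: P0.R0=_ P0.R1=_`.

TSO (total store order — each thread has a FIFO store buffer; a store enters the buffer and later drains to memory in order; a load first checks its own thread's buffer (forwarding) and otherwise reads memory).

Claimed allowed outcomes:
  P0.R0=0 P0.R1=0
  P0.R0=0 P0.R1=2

outcome vector order: (P0.R0,P0.R1)
TSO (3): 00, 02, 12
TSO∖claimed = {12}

missing: P0.R0=1 P0.R1=2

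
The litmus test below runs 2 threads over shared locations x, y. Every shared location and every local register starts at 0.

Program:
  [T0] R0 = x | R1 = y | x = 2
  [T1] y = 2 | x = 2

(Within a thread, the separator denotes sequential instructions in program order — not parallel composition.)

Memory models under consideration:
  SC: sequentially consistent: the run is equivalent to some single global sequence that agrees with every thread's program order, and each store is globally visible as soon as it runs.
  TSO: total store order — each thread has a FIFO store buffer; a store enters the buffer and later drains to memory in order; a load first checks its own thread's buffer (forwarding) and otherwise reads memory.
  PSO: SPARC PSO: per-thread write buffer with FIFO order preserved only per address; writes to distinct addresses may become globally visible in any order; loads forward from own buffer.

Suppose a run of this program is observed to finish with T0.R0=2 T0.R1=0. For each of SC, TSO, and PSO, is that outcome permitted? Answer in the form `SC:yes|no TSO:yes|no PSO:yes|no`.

SC:no TSO:no PSO:yes

outcome vector order: (T0.R0,T0.R1)
[SC] allowed = {0/0, 0/2, 2/2}
[TSO] allowed = {0/0, 0/2, 2/2}
[PSO] allowed = {0/0, 0/2, 2/0, 2/2}
target 2/0 ∈ {PSO}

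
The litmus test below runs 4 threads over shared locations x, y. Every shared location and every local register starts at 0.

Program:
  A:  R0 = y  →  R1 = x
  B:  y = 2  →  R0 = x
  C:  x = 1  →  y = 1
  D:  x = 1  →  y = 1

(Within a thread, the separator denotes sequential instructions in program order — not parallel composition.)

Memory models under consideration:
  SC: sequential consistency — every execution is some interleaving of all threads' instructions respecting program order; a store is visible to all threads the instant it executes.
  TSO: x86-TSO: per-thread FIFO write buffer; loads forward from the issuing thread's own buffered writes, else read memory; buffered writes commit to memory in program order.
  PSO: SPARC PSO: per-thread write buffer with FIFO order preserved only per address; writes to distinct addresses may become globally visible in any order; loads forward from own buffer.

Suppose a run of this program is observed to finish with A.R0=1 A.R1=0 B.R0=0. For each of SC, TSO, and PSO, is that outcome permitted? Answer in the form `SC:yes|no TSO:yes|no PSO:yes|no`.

SC:no TSO:no PSO:yes

outcome vector order: (A.R0,A.R1,B.R0)
SC (10): (0,0,0); (0,0,1); (0,1,0); (0,1,1); (1,1,0); (1,1,1); (2,0,0); (2,0,1); (2,1,0); (2,1,1)
TSO (10): (0,0,0); (0,0,1); (0,1,0); (0,1,1); (1,1,0); (1,1,1); (2,0,0); (2,0,1); (2,1,0); (2,1,1)
PSO (12): (0,0,0); (0,0,1); (0,1,0); (0,1,1); (1,0,0); (1,0,1); (1,1,0); (1,1,1); (2,0,0); (2,0,1); (2,1,0); (2,1,1)
target (1,0,0) ∈ {PSO}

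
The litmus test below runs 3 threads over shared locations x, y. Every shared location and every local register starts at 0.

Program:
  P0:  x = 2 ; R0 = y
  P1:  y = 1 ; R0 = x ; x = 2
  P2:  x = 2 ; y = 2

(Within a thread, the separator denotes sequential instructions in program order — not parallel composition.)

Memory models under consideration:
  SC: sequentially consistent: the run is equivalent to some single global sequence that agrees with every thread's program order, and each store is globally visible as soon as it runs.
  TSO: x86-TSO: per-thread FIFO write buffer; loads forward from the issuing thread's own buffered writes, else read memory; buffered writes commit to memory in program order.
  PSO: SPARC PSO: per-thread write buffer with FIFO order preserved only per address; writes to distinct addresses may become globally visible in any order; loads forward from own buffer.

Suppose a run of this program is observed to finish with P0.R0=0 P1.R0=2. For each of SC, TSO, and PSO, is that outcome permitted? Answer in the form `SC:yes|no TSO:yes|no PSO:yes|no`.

SC:yes TSO:yes PSO:yes

outcome vector order: (P0.R0,P1.R0)
SC (5): (0,2); (1,0); (1,2); (2,0); (2,2)
TSO (6): (0,0); (0,2); (1,0); (1,2); (2,0); (2,2)
PSO (6): (0,0); (0,2); (1,0); (1,2); (2,0); (2,2)
target (0,2) ∈ {SC,TSO,PSO}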